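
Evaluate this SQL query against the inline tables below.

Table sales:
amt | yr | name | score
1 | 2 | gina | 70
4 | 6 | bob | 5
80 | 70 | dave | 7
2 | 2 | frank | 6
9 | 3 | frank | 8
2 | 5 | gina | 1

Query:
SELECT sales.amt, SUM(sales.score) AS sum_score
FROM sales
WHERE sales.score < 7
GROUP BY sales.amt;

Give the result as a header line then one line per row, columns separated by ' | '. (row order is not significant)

== RESULT ==
sales.amt | sum_score
4 | 5
2 | 7

Derivation:
After WHERE (3 rows):
sales.amt | sales.yr | sales.name | sales.score
4 | 6 | bob | 5
2 | 2 | frank | 6
2 | 5 | gina | 1
After GROUP BY (2 rows):
sales.amt | sum_score
4 | 5
2 | 7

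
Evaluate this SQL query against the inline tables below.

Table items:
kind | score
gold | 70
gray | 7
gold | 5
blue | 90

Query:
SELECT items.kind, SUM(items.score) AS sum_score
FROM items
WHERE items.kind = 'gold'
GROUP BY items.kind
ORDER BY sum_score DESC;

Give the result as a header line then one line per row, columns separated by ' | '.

== RESULT ==
items.kind | sum_score
gold | 75

Derivation:
After WHERE (2 rows):
items.kind | items.score
gold | 70
gold | 5
After GROUP BY (1 rows):
items.kind | sum_score
gold | 75
After ORDER BY (1 rows):
items.kind | sum_score
gold | 75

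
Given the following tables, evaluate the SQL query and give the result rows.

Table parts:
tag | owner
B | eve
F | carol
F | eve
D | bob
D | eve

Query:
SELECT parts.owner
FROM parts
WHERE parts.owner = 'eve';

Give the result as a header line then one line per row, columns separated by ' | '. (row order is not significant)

== RESULT ==
parts.owner
eve
eve
eve

Derivation:
After WHERE (3 rows):
parts.tag | parts.owner
B | eve
F | eve
D | eve
After SELECT (3 rows):
parts.owner
eve
eve
eve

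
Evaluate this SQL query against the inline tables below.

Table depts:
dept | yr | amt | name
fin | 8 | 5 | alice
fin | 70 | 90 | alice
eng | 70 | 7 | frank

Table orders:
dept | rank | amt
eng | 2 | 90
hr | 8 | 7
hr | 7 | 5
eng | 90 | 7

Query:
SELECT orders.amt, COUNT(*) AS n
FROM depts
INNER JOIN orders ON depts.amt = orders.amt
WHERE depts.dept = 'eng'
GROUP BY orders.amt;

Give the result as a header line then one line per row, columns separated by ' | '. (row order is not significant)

== RESULT ==
orders.amt | n
7 | 2

Derivation:
After JOIN orders (4 rows):
depts.dept | depts.yr | depts.amt | depts.name | orders.dept | orders.rank | orders.amt
fin | 8 | 5 | alice | hr | 7 | 5
fin | 70 | 90 | alice | eng | 2 | 90
eng | 70 | 7 | frank | hr | 8 | 7
eng | 70 | 7 | frank | eng | 90 | 7
After WHERE (2 rows):
depts.dept | depts.yr | depts.amt | depts.name | orders.dept | orders.rank | orders.amt
eng | 70 | 7 | frank | hr | 8 | 7
eng | 70 | 7 | frank | eng | 90 | 7
After GROUP BY (1 rows):
orders.amt | n
7 | 2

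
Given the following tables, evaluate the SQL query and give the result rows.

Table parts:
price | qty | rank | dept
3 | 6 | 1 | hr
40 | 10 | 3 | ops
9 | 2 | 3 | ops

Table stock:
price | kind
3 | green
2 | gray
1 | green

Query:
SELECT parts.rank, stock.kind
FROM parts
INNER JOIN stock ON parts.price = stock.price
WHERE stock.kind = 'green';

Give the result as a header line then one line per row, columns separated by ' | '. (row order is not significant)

== RESULT ==
parts.rank | stock.kind
1 | green

Derivation:
After JOIN stock (1 rows):
parts.price | parts.qty | parts.rank | parts.dept | stock.price | stock.kind
3 | 6 | 1 | hr | 3 | green
After WHERE (1 rows):
parts.price | parts.qty | parts.rank | parts.dept | stock.price | stock.kind
3 | 6 | 1 | hr | 3 | green
After SELECT (1 rows):
parts.rank | stock.kind
1 | green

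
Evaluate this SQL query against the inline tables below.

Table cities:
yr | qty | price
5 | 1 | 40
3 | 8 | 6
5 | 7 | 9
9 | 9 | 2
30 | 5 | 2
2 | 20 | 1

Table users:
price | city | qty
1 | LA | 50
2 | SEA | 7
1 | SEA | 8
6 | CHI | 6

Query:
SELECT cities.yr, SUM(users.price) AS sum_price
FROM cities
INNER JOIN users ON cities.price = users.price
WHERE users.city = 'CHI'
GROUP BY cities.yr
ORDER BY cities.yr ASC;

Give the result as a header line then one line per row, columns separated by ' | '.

== RESULT ==
cities.yr | sum_price
3 | 6

Derivation:
After JOIN users (5 rows):
cities.yr | cities.qty | cities.price | users.price | users.city | users.qty
3 | 8 | 6 | 6 | CHI | 6
9 | 9 | 2 | 2 | SEA | 7
30 | 5 | 2 | 2 | SEA | 7
2 | 20 | 1 | 1 | LA | 50
2 | 20 | 1 | 1 | SEA | 8
After WHERE (1 rows):
cities.yr | cities.qty | cities.price | users.price | users.city | users.qty
3 | 8 | 6 | 6 | CHI | 6
After GROUP BY (1 rows):
cities.yr | sum_price
3 | 6
After ORDER BY (1 rows):
cities.yr | sum_price
3 | 6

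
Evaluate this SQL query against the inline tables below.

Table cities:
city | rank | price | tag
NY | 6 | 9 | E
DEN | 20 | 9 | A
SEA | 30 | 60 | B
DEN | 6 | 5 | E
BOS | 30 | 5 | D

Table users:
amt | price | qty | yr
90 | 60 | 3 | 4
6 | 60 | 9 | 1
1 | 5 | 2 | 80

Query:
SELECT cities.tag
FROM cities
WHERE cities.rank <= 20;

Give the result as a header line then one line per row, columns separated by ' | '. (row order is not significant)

After WHERE (3 rows):
cities.city | cities.rank | cities.price | cities.tag
NY | 6 | 9 | E
DEN | 20 | 9 | A
DEN | 6 | 5 | E
After SELECT (3 rows):
cities.tag
E
A
E

== RESULT ==
cities.tag
E
A
E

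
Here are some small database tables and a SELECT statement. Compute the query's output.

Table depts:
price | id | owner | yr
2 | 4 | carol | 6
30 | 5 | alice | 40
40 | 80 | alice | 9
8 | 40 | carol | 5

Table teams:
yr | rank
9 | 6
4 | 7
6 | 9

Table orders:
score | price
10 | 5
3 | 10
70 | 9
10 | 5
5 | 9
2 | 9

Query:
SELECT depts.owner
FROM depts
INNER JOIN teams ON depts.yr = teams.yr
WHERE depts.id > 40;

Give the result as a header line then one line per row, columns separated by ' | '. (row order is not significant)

== RESULT ==
depts.owner
alice

Derivation:
After JOIN teams (2 rows):
depts.price | depts.id | depts.owner | depts.yr | teams.yr | teams.rank
2 | 4 | carol | 6 | 6 | 9
40 | 80 | alice | 9 | 9 | 6
After WHERE (1 rows):
depts.price | depts.id | depts.owner | depts.yr | teams.yr | teams.rank
40 | 80 | alice | 9 | 9 | 6
After SELECT (1 rows):
depts.owner
alice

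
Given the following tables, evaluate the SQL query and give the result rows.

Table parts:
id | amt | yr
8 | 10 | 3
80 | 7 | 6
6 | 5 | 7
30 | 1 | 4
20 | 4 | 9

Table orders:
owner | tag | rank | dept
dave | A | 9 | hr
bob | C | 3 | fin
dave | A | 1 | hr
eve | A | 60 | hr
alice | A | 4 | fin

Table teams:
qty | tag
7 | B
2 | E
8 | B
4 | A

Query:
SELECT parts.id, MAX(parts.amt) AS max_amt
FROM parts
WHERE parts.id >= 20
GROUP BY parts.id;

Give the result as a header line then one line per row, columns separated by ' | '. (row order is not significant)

== RESULT ==
parts.id | max_amt
80 | 7
30 | 1
20 | 4

Derivation:
After WHERE (3 rows):
parts.id | parts.amt | parts.yr
80 | 7 | 6
30 | 1 | 4
20 | 4 | 9
After GROUP BY (3 rows):
parts.id | max_amt
80 | 7
30 | 1
20 | 4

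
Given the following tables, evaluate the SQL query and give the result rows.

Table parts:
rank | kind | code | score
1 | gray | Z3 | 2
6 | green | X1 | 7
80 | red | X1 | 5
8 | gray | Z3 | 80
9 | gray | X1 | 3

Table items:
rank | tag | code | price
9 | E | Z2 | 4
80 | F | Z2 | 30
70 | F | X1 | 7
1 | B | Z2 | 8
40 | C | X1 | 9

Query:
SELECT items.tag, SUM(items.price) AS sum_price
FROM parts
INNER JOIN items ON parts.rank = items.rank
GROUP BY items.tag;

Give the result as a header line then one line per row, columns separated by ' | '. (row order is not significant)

After JOIN items (3 rows):
parts.rank | parts.kind | parts.code | parts.score | items.rank | items.tag | items.code | items.price
1 | gray | Z3 | 2 | 1 | B | Z2 | 8
80 | red | X1 | 5 | 80 | F | Z2 | 30
9 | gray | X1 | 3 | 9 | E | Z2 | 4
After GROUP BY (3 rows):
items.tag | sum_price
B | 8
F | 30
E | 4

== RESULT ==
items.tag | sum_price
B | 8
F | 30
E | 4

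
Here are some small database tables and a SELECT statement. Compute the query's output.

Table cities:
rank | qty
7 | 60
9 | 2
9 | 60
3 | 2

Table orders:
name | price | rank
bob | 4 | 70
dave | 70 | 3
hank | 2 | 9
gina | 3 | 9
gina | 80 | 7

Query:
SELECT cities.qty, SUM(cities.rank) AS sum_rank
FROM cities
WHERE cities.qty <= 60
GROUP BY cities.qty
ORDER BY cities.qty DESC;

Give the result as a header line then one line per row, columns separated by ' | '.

After WHERE (4 rows):
cities.rank | cities.qty
7 | 60
9 | 2
9 | 60
3 | 2
After GROUP BY (2 rows):
cities.qty | sum_rank
60 | 16
2 | 12
After ORDER BY (2 rows):
cities.qty | sum_rank
60 | 16
2 | 12

== RESULT ==
cities.qty | sum_rank
60 | 16
2 | 12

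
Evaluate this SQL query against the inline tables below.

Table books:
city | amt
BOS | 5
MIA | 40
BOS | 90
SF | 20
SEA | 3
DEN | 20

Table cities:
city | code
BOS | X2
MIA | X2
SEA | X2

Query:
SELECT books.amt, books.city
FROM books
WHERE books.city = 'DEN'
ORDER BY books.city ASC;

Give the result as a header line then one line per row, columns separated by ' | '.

After WHERE (1 rows):
books.city | books.amt
DEN | 20
After SELECT (1 rows):
books.amt | books.city
20 | DEN
After ORDER BY (1 rows):
books.amt | books.city
20 | DEN

== RESULT ==
books.amt | books.city
20 | DEN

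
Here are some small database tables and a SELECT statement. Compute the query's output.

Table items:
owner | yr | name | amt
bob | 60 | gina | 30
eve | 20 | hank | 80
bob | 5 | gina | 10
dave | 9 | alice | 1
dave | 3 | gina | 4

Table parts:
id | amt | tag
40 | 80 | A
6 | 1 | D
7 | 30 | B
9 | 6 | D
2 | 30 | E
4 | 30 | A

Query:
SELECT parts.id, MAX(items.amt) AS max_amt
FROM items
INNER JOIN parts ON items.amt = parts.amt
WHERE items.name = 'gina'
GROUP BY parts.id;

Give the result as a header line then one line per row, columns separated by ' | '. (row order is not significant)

After JOIN parts (5 rows):
items.owner | items.yr | items.name | items.amt | parts.id | parts.amt | parts.tag
bob | 60 | gina | 30 | 7 | 30 | B
bob | 60 | gina | 30 | 2 | 30 | E
bob | 60 | gina | 30 | 4 | 30 | A
eve | 20 | hank | 80 | 40 | 80 | A
dave | 9 | alice | 1 | 6 | 1 | D
After WHERE (3 rows):
items.owner | items.yr | items.name | items.amt | parts.id | parts.amt | parts.tag
bob | 60 | gina | 30 | 7 | 30 | B
bob | 60 | gina | 30 | 2 | 30 | E
bob | 60 | gina | 30 | 4 | 30 | A
After GROUP BY (3 rows):
parts.id | max_amt
7 | 30
2 | 30
4 | 30

== RESULT ==
parts.id | max_amt
7 | 30
2 | 30
4 | 30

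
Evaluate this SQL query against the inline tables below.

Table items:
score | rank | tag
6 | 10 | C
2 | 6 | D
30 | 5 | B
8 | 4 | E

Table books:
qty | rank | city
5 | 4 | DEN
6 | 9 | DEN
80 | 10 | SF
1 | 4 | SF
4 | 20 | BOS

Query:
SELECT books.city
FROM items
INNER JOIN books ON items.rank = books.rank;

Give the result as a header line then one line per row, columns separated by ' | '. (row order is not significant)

== RESULT ==
books.city
SF
DEN
SF

Derivation:
After JOIN books (3 rows):
items.score | items.rank | items.tag | books.qty | books.rank | books.city
6 | 10 | C | 80 | 10 | SF
8 | 4 | E | 5 | 4 | DEN
8 | 4 | E | 1 | 4 | SF
After SELECT (3 rows):
books.city
SF
DEN
SF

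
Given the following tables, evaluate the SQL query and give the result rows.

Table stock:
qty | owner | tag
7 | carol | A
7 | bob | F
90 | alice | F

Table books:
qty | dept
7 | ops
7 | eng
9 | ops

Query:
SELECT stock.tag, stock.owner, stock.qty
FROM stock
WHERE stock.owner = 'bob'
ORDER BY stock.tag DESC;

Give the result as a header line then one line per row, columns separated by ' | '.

After WHERE (1 rows):
stock.qty | stock.owner | stock.tag
7 | bob | F
After SELECT (1 rows):
stock.tag | stock.owner | stock.qty
F | bob | 7
After ORDER BY (1 rows):
stock.tag | stock.owner | stock.qty
F | bob | 7

== RESULT ==
stock.tag | stock.owner | stock.qty
F | bob | 7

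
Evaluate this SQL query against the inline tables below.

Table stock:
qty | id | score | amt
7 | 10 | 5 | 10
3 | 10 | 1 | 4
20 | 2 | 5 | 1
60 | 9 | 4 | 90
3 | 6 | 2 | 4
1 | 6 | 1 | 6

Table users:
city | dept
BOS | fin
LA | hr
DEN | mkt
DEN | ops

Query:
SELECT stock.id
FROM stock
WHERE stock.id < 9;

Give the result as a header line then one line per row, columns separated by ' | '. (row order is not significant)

== RESULT ==
stock.id
2
6
6

Derivation:
After WHERE (3 rows):
stock.qty | stock.id | stock.score | stock.amt
20 | 2 | 5 | 1
3 | 6 | 2 | 4
1 | 6 | 1 | 6
After SELECT (3 rows):
stock.id
2
6
6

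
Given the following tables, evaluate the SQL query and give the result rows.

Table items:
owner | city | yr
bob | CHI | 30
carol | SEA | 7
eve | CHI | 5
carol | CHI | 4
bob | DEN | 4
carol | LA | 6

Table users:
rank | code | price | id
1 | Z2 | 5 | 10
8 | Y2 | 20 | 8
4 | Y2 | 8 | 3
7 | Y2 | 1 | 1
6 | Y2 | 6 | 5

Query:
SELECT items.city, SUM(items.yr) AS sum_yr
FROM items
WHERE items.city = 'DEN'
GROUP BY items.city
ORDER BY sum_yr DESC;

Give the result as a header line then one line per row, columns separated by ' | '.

After WHERE (1 rows):
items.owner | items.city | items.yr
bob | DEN | 4
After GROUP BY (1 rows):
items.city | sum_yr
DEN | 4
After ORDER BY (1 rows):
items.city | sum_yr
DEN | 4

== RESULT ==
items.city | sum_yr
DEN | 4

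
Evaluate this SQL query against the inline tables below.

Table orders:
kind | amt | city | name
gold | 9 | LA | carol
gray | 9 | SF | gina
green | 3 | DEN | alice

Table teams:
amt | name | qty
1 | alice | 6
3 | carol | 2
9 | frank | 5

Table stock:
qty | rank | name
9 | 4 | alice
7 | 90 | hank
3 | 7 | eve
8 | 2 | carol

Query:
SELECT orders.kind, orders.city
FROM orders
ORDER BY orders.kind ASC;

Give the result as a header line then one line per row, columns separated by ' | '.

After SELECT (3 rows):
orders.kind | orders.city
gold | LA
gray | SF
green | DEN
After ORDER BY (3 rows):
orders.kind | orders.city
gold | LA
gray | SF
green | DEN

== RESULT ==
orders.kind | orders.city
gold | LA
gray | SF
green | DEN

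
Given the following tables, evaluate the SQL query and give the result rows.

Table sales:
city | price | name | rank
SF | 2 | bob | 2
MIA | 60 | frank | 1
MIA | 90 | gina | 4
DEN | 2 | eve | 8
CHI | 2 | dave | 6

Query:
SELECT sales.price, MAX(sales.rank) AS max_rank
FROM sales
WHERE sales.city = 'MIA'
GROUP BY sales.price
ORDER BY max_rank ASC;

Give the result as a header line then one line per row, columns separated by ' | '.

== RESULT ==
sales.price | max_rank
60 | 1
90 | 4

Derivation:
After WHERE (2 rows):
sales.city | sales.price | sales.name | sales.rank
MIA | 60 | frank | 1
MIA | 90 | gina | 4
After GROUP BY (2 rows):
sales.price | max_rank
60 | 1
90 | 4
After ORDER BY (2 rows):
sales.price | max_rank
60 | 1
90 | 4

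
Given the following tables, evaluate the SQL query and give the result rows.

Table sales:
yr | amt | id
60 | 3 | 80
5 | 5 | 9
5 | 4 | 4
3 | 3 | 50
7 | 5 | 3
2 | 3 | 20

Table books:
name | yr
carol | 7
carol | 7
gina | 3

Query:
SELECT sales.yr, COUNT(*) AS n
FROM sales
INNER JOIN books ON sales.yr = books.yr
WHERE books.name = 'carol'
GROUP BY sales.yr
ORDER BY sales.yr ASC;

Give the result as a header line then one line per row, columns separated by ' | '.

After JOIN books (3 rows):
sales.yr | sales.amt | sales.id | books.name | books.yr
3 | 3 | 50 | gina | 3
7 | 5 | 3 | carol | 7
7 | 5 | 3 | carol | 7
After WHERE (2 rows):
sales.yr | sales.amt | sales.id | books.name | books.yr
7 | 5 | 3 | carol | 7
7 | 5 | 3 | carol | 7
After GROUP BY (1 rows):
sales.yr | n
7 | 2
After ORDER BY (1 rows):
sales.yr | n
7 | 2

== RESULT ==
sales.yr | n
7 | 2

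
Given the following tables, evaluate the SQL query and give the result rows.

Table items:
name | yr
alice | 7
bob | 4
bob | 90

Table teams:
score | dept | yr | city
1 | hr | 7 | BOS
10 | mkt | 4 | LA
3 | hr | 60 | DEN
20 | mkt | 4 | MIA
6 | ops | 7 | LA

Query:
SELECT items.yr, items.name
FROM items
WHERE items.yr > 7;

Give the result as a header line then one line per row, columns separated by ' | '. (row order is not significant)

After WHERE (1 rows):
items.name | items.yr
bob | 90
After SELECT (1 rows):
items.yr | items.name
90 | bob

== RESULT ==
items.yr | items.name
90 | bob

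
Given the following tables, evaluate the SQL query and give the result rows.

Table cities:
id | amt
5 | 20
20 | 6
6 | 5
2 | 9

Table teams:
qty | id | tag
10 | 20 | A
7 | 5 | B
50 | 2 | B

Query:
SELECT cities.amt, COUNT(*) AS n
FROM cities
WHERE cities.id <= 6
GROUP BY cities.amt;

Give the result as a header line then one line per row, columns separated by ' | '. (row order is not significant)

After WHERE (3 rows):
cities.id | cities.amt
5 | 20
6 | 5
2 | 9
After GROUP BY (3 rows):
cities.amt | n
20 | 1
5 | 1
9 | 1

== RESULT ==
cities.amt | n
20 | 1
5 | 1
9 | 1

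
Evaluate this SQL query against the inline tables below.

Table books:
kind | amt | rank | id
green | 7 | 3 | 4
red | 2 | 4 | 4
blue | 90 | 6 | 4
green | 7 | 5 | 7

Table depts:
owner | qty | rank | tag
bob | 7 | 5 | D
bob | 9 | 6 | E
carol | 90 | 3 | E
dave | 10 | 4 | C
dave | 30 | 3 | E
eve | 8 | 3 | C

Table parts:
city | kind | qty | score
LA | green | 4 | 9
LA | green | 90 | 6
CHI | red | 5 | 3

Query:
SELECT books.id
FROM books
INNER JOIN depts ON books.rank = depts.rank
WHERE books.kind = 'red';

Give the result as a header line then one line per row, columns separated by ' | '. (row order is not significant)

After JOIN depts (6 rows):
books.kind | books.amt | books.rank | books.id | depts.owner | depts.qty | depts.rank | depts.tag
green | 7 | 3 | 4 | carol | 90 | 3 | E
green | 7 | 3 | 4 | dave | 30 | 3 | E
green | 7 | 3 | 4 | eve | 8 | 3 | C
red | 2 | 4 | 4 | dave | 10 | 4 | C
blue | 90 | 6 | 4 | bob | 9 | 6 | E
green | 7 | 5 | 7 | bob | 7 | 5 | D
After WHERE (1 rows):
books.kind | books.amt | books.rank | books.id | depts.owner | depts.qty | depts.rank | depts.tag
red | 2 | 4 | 4 | dave | 10 | 4 | C
After SELECT (1 rows):
books.id
4

== RESULT ==
books.id
4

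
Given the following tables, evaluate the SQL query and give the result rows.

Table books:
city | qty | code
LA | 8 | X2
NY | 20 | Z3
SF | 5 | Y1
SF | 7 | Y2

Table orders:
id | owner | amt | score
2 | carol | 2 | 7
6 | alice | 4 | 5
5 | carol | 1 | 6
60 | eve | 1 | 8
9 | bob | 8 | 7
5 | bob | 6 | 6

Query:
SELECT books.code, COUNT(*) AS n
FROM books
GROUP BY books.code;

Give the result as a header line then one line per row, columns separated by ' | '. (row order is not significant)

After GROUP BY (4 rows):
books.code | n
X2 | 1
Z3 | 1
Y1 | 1
Y2 | 1

== RESULT ==
books.code | n
X2 | 1
Z3 | 1
Y1 | 1
Y2 | 1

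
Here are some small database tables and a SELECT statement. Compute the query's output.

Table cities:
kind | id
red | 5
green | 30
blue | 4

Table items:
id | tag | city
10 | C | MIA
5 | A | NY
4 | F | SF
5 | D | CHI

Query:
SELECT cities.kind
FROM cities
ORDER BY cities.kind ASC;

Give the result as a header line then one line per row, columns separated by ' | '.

== RESULT ==
cities.kind
blue
green
red

Derivation:
After SELECT (3 rows):
cities.kind
red
green
blue
After ORDER BY (3 rows):
cities.kind
blue
green
red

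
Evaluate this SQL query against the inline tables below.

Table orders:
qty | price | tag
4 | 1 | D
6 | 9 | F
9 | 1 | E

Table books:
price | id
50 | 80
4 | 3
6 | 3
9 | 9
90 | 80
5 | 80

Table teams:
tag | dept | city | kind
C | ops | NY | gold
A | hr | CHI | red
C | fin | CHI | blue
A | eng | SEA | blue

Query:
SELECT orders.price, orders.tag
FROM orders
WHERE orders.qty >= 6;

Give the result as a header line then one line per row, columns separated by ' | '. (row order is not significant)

== RESULT ==
orders.price | orders.tag
9 | F
1 | E

Derivation:
After WHERE (2 rows):
orders.qty | orders.price | orders.tag
6 | 9 | F
9 | 1 | E
After SELECT (2 rows):
orders.price | orders.tag
9 | F
1 | E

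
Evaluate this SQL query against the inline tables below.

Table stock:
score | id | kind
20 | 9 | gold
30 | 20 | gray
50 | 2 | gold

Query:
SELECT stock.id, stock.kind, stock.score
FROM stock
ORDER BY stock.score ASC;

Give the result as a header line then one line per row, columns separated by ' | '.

== RESULT ==
stock.id | stock.kind | stock.score
9 | gold | 20
20 | gray | 30
2 | gold | 50

Derivation:
After SELECT (3 rows):
stock.id | stock.kind | stock.score
9 | gold | 20
20 | gray | 30
2 | gold | 50
After ORDER BY (3 rows):
stock.id | stock.kind | stock.score
9 | gold | 20
20 | gray | 30
2 | gold | 50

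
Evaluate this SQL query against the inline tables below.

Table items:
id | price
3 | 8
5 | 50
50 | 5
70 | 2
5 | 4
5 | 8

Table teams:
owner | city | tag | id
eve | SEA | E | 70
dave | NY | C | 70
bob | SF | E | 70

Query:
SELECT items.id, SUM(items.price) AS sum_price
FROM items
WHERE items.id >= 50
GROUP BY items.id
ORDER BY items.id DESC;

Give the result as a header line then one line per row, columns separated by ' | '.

After WHERE (2 rows):
items.id | items.price
50 | 5
70 | 2
After GROUP BY (2 rows):
items.id | sum_price
50 | 5
70 | 2
After ORDER BY (2 rows):
items.id | sum_price
70 | 2
50 | 5

== RESULT ==
items.id | sum_price
70 | 2
50 | 5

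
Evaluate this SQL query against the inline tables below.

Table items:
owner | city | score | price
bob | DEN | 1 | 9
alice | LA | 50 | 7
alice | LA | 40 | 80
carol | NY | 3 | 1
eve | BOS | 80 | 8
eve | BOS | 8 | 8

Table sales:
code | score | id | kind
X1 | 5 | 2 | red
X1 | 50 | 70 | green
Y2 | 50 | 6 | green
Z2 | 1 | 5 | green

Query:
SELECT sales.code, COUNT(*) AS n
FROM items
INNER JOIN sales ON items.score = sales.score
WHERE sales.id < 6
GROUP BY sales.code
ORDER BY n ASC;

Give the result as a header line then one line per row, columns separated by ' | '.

After JOIN sales (3 rows):
items.owner | items.city | items.score | items.price | sales.code | sales.score | sales.id | sales.kind
bob | DEN | 1 | 9 | Z2 | 1 | 5 | green
alice | LA | 50 | 7 | X1 | 50 | 70 | green
alice | LA | 50 | 7 | Y2 | 50 | 6 | green
After WHERE (1 rows):
items.owner | items.city | items.score | items.price | sales.code | sales.score | sales.id | sales.kind
bob | DEN | 1 | 9 | Z2 | 1 | 5 | green
After GROUP BY (1 rows):
sales.code | n
Z2 | 1
After ORDER BY (1 rows):
sales.code | n
Z2 | 1

== RESULT ==
sales.code | n
Z2 | 1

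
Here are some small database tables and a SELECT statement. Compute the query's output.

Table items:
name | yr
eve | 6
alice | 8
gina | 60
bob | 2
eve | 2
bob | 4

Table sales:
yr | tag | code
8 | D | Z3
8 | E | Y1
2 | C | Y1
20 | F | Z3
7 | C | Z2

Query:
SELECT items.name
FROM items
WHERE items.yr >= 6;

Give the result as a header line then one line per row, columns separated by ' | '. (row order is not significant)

After WHERE (3 rows):
items.name | items.yr
eve | 6
alice | 8
gina | 60
After SELECT (3 rows):
items.name
eve
alice
gina

== RESULT ==
items.name
eve
alice
gina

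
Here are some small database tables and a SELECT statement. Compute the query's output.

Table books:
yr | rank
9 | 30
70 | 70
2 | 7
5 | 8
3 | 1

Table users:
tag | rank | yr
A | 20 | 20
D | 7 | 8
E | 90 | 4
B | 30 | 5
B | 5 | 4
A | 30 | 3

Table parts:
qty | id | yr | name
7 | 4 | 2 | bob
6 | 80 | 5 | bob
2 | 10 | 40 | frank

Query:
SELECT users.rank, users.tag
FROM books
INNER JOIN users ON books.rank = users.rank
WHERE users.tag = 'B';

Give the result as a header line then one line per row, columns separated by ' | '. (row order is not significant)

== RESULT ==
users.rank | users.tag
30 | B

Derivation:
After JOIN users (3 rows):
books.yr | books.rank | users.tag | users.rank | users.yr
9 | 30 | B | 30 | 5
9 | 30 | A | 30 | 3
2 | 7 | D | 7 | 8
After WHERE (1 rows):
books.yr | books.rank | users.tag | users.rank | users.yr
9 | 30 | B | 30 | 5
After SELECT (1 rows):
users.rank | users.tag
30 | B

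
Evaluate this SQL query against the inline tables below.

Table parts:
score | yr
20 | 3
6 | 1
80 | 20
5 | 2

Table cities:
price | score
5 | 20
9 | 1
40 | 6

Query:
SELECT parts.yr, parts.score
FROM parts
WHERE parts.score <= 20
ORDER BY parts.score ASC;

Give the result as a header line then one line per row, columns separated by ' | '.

After WHERE (3 rows):
parts.score | parts.yr
20 | 3
6 | 1
5 | 2
After SELECT (3 rows):
parts.yr | parts.score
3 | 20
1 | 6
2 | 5
After ORDER BY (3 rows):
parts.yr | parts.score
2 | 5
1 | 6
3 | 20

== RESULT ==
parts.yr | parts.score
2 | 5
1 | 6
3 | 20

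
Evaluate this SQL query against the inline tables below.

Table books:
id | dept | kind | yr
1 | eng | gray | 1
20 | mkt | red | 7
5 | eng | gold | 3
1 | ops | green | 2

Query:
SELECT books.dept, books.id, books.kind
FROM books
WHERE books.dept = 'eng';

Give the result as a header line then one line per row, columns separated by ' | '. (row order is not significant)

== RESULT ==
books.dept | books.id | books.kind
eng | 1 | gray
eng | 5 | gold

Derivation:
After WHERE (2 rows):
books.id | books.dept | books.kind | books.yr
1 | eng | gray | 1
5 | eng | gold | 3
After SELECT (2 rows):
books.dept | books.id | books.kind
eng | 1 | gray
eng | 5 | gold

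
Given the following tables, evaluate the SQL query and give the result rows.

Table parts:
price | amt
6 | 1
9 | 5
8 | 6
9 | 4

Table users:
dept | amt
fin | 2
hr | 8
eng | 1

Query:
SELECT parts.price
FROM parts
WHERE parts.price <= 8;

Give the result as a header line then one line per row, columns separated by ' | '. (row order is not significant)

== RESULT ==
parts.price
6
8

Derivation:
After WHERE (2 rows):
parts.price | parts.amt
6 | 1
8 | 6
After SELECT (2 rows):
parts.price
6
8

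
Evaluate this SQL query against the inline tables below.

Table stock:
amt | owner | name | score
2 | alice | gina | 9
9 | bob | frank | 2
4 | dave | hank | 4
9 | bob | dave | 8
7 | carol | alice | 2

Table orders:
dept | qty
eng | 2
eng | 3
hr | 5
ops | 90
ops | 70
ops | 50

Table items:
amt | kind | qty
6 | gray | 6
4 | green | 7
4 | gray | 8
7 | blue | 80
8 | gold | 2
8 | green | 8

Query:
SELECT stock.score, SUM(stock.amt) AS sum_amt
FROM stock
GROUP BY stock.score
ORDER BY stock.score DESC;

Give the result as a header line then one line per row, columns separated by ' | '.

After GROUP BY (4 rows):
stock.score | sum_amt
9 | 2
2 | 16
4 | 4
8 | 9
After ORDER BY (4 rows):
stock.score | sum_amt
9 | 2
8 | 9
4 | 4
2 | 16

== RESULT ==
stock.score | sum_amt
9 | 2
8 | 9
4 | 4
2 | 16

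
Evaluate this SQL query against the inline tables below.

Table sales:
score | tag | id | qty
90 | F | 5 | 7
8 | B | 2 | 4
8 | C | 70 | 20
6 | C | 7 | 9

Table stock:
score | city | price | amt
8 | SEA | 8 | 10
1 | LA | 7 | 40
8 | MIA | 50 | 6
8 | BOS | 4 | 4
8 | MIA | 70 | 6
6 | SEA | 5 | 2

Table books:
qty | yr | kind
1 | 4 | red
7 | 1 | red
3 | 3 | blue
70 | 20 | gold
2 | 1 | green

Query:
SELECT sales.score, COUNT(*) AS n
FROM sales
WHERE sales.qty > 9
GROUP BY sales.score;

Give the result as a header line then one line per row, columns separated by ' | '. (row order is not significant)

After WHERE (1 rows):
sales.score | sales.tag | sales.id | sales.qty
8 | C | 70 | 20
After GROUP BY (1 rows):
sales.score | n
8 | 1

== RESULT ==
sales.score | n
8 | 1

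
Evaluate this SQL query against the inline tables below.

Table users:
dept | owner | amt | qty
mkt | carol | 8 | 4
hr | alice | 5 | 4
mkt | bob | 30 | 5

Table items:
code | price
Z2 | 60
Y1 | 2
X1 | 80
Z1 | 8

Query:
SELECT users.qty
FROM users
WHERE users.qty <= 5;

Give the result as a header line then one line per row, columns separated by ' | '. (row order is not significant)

== RESULT ==
users.qty
4
4
5

Derivation:
After WHERE (3 rows):
users.dept | users.owner | users.amt | users.qty
mkt | carol | 8 | 4
hr | alice | 5 | 4
mkt | bob | 30 | 5
After SELECT (3 rows):
users.qty
4
4
5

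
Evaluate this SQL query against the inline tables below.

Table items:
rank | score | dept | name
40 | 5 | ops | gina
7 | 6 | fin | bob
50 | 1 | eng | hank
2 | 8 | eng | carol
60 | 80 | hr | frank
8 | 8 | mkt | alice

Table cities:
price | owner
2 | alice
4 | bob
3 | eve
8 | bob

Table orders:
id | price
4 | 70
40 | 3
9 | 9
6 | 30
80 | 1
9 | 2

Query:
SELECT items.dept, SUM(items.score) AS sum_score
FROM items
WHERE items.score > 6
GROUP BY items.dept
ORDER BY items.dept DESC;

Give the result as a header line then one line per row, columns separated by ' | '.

== RESULT ==
items.dept | sum_score
mkt | 8
hr | 80
eng | 8

Derivation:
After WHERE (3 rows):
items.rank | items.score | items.dept | items.name
2 | 8 | eng | carol
60 | 80 | hr | frank
8 | 8 | mkt | alice
After GROUP BY (3 rows):
items.dept | sum_score
eng | 8
hr | 80
mkt | 8
After ORDER BY (3 rows):
items.dept | sum_score
mkt | 8
hr | 80
eng | 8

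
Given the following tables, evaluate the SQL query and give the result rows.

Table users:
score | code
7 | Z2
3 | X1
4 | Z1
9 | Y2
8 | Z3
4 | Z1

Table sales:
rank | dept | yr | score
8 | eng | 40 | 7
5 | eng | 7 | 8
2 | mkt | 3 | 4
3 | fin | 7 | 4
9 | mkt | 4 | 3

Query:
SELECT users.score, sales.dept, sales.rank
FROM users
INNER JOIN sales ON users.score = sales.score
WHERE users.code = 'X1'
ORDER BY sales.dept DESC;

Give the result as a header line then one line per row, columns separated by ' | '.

== RESULT ==
users.score | sales.dept | sales.rank
3 | mkt | 9

Derivation:
After JOIN sales (7 rows):
users.score | users.code | sales.rank | sales.dept | sales.yr | sales.score
7 | Z2 | 8 | eng | 40 | 7
3 | X1 | 9 | mkt | 4 | 3
4 | Z1 | 2 | mkt | 3 | 4
4 | Z1 | 3 | fin | 7 | 4
8 | Z3 | 5 | eng | 7 | 8
4 | Z1 | 2 | mkt | 3 | 4
4 | Z1 | 3 | fin | 7 | 4
After WHERE (1 rows):
users.score | users.code | sales.rank | sales.dept | sales.yr | sales.score
3 | X1 | 9 | mkt | 4 | 3
After SELECT (1 rows):
users.score | sales.dept | sales.rank
3 | mkt | 9
After ORDER BY (1 rows):
users.score | sales.dept | sales.rank
3 | mkt | 9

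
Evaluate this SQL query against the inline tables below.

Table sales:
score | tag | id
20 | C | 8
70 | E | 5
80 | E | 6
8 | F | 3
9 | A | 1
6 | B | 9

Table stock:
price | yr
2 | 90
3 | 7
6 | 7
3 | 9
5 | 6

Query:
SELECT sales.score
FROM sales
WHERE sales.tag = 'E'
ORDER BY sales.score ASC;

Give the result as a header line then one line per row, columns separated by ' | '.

== RESULT ==
sales.score
70
80

Derivation:
After WHERE (2 rows):
sales.score | sales.tag | sales.id
70 | E | 5
80 | E | 6
After SELECT (2 rows):
sales.score
70
80
After ORDER BY (2 rows):
sales.score
70
80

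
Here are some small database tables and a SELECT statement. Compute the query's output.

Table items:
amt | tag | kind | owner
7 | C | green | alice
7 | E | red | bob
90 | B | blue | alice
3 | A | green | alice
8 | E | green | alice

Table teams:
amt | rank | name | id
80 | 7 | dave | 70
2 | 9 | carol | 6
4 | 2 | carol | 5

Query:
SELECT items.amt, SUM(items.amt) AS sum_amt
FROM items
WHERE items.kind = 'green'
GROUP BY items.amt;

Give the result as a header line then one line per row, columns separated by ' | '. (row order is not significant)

After WHERE (3 rows):
items.amt | items.tag | items.kind | items.owner
7 | C | green | alice
3 | A | green | alice
8 | E | green | alice
After GROUP BY (3 rows):
items.amt | sum_amt
7 | 7
3 | 3
8 | 8

== RESULT ==
items.amt | sum_amt
7 | 7
3 | 3
8 | 8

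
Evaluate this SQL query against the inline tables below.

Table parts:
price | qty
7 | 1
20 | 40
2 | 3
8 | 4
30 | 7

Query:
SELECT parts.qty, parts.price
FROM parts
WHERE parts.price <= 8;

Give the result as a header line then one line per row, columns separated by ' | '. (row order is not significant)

After WHERE (3 rows):
parts.price | parts.qty
7 | 1
2 | 3
8 | 4
After SELECT (3 rows):
parts.qty | parts.price
1 | 7
3 | 2
4 | 8

== RESULT ==
parts.qty | parts.price
1 | 7
3 | 2
4 | 8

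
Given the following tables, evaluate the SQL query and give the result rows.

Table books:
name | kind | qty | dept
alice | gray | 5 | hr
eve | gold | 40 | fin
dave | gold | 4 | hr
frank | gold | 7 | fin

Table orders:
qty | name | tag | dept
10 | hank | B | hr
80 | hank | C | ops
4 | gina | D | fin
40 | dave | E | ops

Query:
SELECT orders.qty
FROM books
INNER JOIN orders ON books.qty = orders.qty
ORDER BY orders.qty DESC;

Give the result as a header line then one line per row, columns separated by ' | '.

== RESULT ==
orders.qty
40
4

Derivation:
After JOIN orders (2 rows):
books.name | books.kind | books.qty | books.dept | orders.qty | orders.name | orders.tag | orders.dept
eve | gold | 40 | fin | 40 | dave | E | ops
dave | gold | 4 | hr | 4 | gina | D | fin
After SELECT (2 rows):
orders.qty
40
4
After ORDER BY (2 rows):
orders.qty
40
4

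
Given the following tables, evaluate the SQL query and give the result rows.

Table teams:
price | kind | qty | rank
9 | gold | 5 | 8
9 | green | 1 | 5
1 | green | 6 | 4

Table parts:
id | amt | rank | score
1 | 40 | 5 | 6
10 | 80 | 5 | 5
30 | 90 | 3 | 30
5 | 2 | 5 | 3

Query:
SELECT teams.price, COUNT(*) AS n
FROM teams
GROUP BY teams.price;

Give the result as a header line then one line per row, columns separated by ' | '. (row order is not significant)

== RESULT ==
teams.price | n
9 | 2
1 | 1

Derivation:
After GROUP BY (2 rows):
teams.price | n
9 | 2
1 | 1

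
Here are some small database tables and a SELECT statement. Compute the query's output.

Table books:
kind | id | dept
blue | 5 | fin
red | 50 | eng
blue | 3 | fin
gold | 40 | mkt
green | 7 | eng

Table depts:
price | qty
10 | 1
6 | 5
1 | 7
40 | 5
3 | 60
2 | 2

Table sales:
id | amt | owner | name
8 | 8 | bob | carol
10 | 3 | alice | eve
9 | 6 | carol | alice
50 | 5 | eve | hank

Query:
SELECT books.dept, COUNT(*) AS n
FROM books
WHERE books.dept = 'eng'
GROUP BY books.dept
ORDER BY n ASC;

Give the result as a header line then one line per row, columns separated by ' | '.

After WHERE (2 rows):
books.kind | books.id | books.dept
red | 50 | eng
green | 7 | eng
After GROUP BY (1 rows):
books.dept | n
eng | 2
After ORDER BY (1 rows):
books.dept | n
eng | 2

== RESULT ==
books.dept | n
eng | 2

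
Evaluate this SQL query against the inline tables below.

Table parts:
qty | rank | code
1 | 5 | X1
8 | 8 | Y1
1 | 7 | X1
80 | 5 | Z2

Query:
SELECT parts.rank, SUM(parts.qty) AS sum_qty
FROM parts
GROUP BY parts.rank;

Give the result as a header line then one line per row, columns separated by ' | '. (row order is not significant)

== RESULT ==
parts.rank | sum_qty
5 | 81
8 | 8
7 | 1

Derivation:
After GROUP BY (3 rows):
parts.rank | sum_qty
5 | 81
8 | 8
7 | 1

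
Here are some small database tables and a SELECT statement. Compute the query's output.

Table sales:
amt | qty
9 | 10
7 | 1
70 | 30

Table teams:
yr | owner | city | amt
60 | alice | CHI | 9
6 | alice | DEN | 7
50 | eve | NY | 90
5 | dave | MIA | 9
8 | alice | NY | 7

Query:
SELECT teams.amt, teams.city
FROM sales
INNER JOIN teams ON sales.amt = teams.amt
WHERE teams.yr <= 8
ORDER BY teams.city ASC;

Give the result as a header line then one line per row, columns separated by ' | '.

== RESULT ==
teams.amt | teams.city
7 | DEN
9 | MIA
7 | NY

Derivation:
After JOIN teams (4 rows):
sales.amt | sales.qty | teams.yr | teams.owner | teams.city | teams.amt
9 | 10 | 60 | alice | CHI | 9
9 | 10 | 5 | dave | MIA | 9
7 | 1 | 6 | alice | DEN | 7
7 | 1 | 8 | alice | NY | 7
After WHERE (3 rows):
sales.amt | sales.qty | teams.yr | teams.owner | teams.city | teams.amt
9 | 10 | 5 | dave | MIA | 9
7 | 1 | 6 | alice | DEN | 7
7 | 1 | 8 | alice | NY | 7
After SELECT (3 rows):
teams.amt | teams.city
9 | MIA
7 | DEN
7 | NY
After ORDER BY (3 rows):
teams.amt | teams.city
7 | DEN
9 | MIA
7 | NY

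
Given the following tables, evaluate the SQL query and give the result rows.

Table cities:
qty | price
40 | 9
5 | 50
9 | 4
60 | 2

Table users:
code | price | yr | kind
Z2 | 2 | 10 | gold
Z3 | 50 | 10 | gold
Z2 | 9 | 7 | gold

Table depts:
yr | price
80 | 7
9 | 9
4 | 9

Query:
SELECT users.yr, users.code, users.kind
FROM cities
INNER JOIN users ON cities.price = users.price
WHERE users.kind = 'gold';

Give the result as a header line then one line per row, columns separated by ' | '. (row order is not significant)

After JOIN users (3 rows):
cities.qty | cities.price | users.code | users.price | users.yr | users.kind
40 | 9 | Z2 | 9 | 7 | gold
5 | 50 | Z3 | 50 | 10 | gold
60 | 2 | Z2 | 2 | 10 | gold
After WHERE (3 rows):
cities.qty | cities.price | users.code | users.price | users.yr | users.kind
40 | 9 | Z2 | 9 | 7 | gold
5 | 50 | Z3 | 50 | 10 | gold
60 | 2 | Z2 | 2 | 10 | gold
After SELECT (3 rows):
users.yr | users.code | users.kind
7 | Z2 | gold
10 | Z3 | gold
10 | Z2 | gold

== RESULT ==
users.yr | users.code | users.kind
7 | Z2 | gold
10 | Z3 | gold
10 | Z2 | gold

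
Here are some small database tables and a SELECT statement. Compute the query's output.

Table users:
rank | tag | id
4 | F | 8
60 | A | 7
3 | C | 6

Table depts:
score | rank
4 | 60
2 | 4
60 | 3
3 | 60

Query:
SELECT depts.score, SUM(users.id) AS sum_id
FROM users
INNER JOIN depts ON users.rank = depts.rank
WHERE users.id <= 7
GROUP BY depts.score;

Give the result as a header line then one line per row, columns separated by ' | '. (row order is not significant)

== RESULT ==
depts.score | sum_id
4 | 7
3 | 7
60 | 6

Derivation:
After JOIN depts (4 rows):
users.rank | users.tag | users.id | depts.score | depts.rank
4 | F | 8 | 2 | 4
60 | A | 7 | 4 | 60
60 | A | 7 | 3 | 60
3 | C | 6 | 60 | 3
After WHERE (3 rows):
users.rank | users.tag | users.id | depts.score | depts.rank
60 | A | 7 | 4 | 60
60 | A | 7 | 3 | 60
3 | C | 6 | 60 | 3
After GROUP BY (3 rows):
depts.score | sum_id
4 | 7
3 | 7
60 | 6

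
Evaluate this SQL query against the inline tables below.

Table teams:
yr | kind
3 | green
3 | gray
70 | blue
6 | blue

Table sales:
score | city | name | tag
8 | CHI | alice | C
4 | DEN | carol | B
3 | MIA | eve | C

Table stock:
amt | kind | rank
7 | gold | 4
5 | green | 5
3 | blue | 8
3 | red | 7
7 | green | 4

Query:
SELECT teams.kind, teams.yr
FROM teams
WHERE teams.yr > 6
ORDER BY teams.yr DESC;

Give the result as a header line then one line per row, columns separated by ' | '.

== RESULT ==
teams.kind | teams.yr
blue | 70

Derivation:
After WHERE (1 rows):
teams.yr | teams.kind
70 | blue
After SELECT (1 rows):
teams.kind | teams.yr
blue | 70
After ORDER BY (1 rows):
teams.kind | teams.yr
blue | 70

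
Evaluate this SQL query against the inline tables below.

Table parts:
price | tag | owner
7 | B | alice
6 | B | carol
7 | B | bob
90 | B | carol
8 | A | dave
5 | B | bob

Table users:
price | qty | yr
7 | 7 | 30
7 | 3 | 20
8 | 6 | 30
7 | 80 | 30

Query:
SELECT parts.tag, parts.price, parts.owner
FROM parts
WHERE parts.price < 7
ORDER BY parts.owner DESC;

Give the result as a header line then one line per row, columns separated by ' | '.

== RESULT ==
parts.tag | parts.price | parts.owner
B | 6 | carol
B | 5 | bob

Derivation:
After WHERE (2 rows):
parts.price | parts.tag | parts.owner
6 | B | carol
5 | B | bob
After SELECT (2 rows):
parts.tag | parts.price | parts.owner
B | 6 | carol
B | 5 | bob
After ORDER BY (2 rows):
parts.tag | parts.price | parts.owner
B | 6 | carol
B | 5 | bob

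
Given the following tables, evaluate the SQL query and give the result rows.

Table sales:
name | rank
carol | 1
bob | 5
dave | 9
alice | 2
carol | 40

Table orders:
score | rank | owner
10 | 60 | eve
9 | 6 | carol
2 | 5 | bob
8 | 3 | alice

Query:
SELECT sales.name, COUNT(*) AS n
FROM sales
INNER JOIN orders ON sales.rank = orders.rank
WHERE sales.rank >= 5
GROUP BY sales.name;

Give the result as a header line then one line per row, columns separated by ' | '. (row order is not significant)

== RESULT ==
sales.name | n
bob | 1

Derivation:
After JOIN orders (1 rows):
sales.name | sales.rank | orders.score | orders.rank | orders.owner
bob | 5 | 2 | 5 | bob
After WHERE (1 rows):
sales.name | sales.rank | orders.score | orders.rank | orders.owner
bob | 5 | 2 | 5 | bob
After GROUP BY (1 rows):
sales.name | n
bob | 1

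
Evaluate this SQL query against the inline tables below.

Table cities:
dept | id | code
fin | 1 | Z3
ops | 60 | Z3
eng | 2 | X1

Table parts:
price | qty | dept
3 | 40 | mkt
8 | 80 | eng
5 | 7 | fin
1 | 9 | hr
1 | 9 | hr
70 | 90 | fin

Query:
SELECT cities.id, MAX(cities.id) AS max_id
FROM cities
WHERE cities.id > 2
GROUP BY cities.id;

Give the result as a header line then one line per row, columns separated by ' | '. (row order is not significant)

== RESULT ==
cities.id | max_id
60 | 60

Derivation:
After WHERE (1 rows):
cities.dept | cities.id | cities.code
ops | 60 | Z3
After GROUP BY (1 rows):
cities.id | max_id
60 | 60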